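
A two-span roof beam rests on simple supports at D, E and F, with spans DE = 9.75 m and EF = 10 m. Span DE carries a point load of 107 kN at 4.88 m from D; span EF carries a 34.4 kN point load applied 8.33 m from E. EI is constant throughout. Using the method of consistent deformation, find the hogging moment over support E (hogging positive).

M_E = 110.7 kN·m

Insert a hinge at E; M_E is the redundant, and each span becomes simply supported.
End slopes at the hinge E, treating each span as simply supported:
  span DE: point load 107 at a = 4.88: Pab(L + a)/(6LEI) = 635.9/EI
  span EF: point load 34.4 at a = 8.33: Pab(L + b)/(6LEI) = 93.08/EI
  relative rotation θ_0 = (635.9 + 93.08)/EI = 729/EI
A unit hogging moment at E produces rotation L₁/(3EI) + L₂/(3EI) = 6.583/EI.
Slope continuity at E: θ_0 = M_E·6.583/EI, so M_E = 729/6.583 = 110.7 kN·m (hogging).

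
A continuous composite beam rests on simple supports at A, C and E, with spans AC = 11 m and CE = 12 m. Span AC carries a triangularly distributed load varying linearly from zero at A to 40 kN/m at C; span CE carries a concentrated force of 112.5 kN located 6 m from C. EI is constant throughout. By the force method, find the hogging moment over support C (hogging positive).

M_C = 286.4 kN·m

Take M_C as the redundant. Released structure: two simple spans AC and CE with a hinge at C.
Discontinuity in slope at C on the released structure — sum the simple-span end rotations:
  span AC: triangular load, peak 40: w₀L³/(45EI) = 1183/EI
  span CE: point load 112.5 at a = 6: Pab(L + b)/(6LEI) = 1012/EI
  relative rotation θ_0 = (1183 + 1012)/EI = 2196/EI
A unit hogging moment at C produces rotation L₁/(3EI) + L₂/(3EI) = 7.667/EI.
Slope continuity at C: θ_0 = M_C·7.667/EI, so M_C = 2196/7.667 = 286.4 kN·m (hogging).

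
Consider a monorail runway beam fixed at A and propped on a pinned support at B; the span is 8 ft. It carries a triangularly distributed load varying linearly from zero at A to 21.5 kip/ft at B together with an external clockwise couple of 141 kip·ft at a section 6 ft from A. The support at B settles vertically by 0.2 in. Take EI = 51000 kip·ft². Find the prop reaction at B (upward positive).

R_B = 67.1 kip

Take the reaction at B as the redundant and release it; the primary structure is a cantilever fixed at A.
Free-end deflection of the primary structure under the applied loading (downward +):
  triangular load, peak 21.5 at the free end: 11w₀L⁴/(120EI) = 8073/EI
  clockwise couple 141 at a = 6: M₀a(2L − a)/(2EI) = 4230/EI
  δ_0 = 12303/EI
Flexibility coefficient — unit upward force at B: δ_{BB} = L³/(3EI) = 170.7/EI.
With EI = 51000 kip·ft²: δ_0 = 0.24123 ft and δ_{BB} = 0.003346 ft/kip.
Compatibility — the beam at B must follow the support down by 0.01667 ft: δ_0 − R_B·δ_{BB} = 0.01667, so R_B = (0.24123 − 0.01667)/0.003346 = 67.1 kip.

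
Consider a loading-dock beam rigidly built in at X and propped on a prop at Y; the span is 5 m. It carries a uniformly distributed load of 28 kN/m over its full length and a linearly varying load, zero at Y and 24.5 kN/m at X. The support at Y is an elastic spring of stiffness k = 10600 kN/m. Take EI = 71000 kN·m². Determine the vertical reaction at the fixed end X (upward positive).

R_X = 145.5 kN

Choose R_Y as the redundant. The primary structure is the cantilever fixed at X.
Free-end deflection of the primary structure under the applied loading (downward +):
  UDL 28: wL⁴/(8EI) = 2188/EI
  triangular load, peak 24.5 at the fixed end: w₀L⁴/(30EI) = 510.4/EI
  δ_0 = 2698/EI
Flexibility coefficient — unit upward force at Y: δ_{YY} = L³/(3EI) = 41.67/EI.
With EI = 71000 kN·m²: δ_0 = 0.037999 m and δ_{YY} = 0.000587 m/kN.
Compatibility — the spring shortens by R_Y/k under the reaction it provides: δ_0 − R_Y·δ_{YY} = R_Y/k. With 1/k = 0.000094 m/kN, R_Y = δ_0 / (δ_{YY} + 1/k) = 0.037999 / (0.000587 + 0.000094) = 55.78 kN.
Vertical equilibrium: R_X = ΣP − R_Y = 201.2 − 55.78 = 145.5 kN.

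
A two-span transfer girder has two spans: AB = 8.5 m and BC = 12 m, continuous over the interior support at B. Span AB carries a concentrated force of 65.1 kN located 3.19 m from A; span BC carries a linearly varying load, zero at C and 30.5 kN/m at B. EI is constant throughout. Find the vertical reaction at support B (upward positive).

R_B = 188.3 kN

Insert a hinge at B; M_B is the redundant, and each span becomes simply supported.
Rotations at B on the released spans (each span's end-slope, ×1/EI):
  span AB: point load 65.1 at a = 3.19: Pab(L + a)/(6LEI) = 252.8/EI
  span BC: triangular load, peak 30.5: w₀L³/(45EI) = 1171/EI
  relative rotation θ_0 = (252.8 + 1171)/EI = 1424/EI
A unit hogging moment at B produces rotation L₁/(3EI) + L₂/(3EI) = 6.833/EI.
Slope continuity at B: θ_0 = M_B·6.833/EI, so M_B = 1424/6.833 = 208.4 kN·m (hogging).
Span AB, ΣM about A with M_B applied at B: R_B^{AB}·8.5 = 207.7 + 208.4, so R_B^{AB} = 48.95 kN and R_A = 65.1 − 48.95 = 16.15 kN.
Span BC, ΣM about C: R_B^{BC}·12 = 1464 + 208.4, so R_B^{BC} = 139.4 kN and R_C = 183 − 139.4 = 43.63 kN.
R_B = 48.95 + 139.4 = 188.3 kN.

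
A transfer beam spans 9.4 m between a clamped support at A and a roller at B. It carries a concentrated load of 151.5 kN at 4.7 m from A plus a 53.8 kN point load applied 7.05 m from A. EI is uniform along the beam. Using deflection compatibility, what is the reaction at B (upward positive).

Remove the prop at B; the released (primary) structure is a cantilever built in at A.
Free-end deflection of the primary structure under the applied loading (downward +):
  point load 151.5 at a = 4.7: Pa²(3L − a)/(6EI) = 13108/EI
  point load 53.8 at a = 7.05: Pa²(3L − a)/(6EI) = 9426/EI
  δ_0 = 22533/EI
Flexibility coefficient — unit upward force at B: δ_{BB} = L³/(3EI) = 276.9/EI.
The prop prevents deflection at B: R_B = δ_0/δ_{BB} = 22533/276.9 = 81.39 kN.

R_B = 81.39 kN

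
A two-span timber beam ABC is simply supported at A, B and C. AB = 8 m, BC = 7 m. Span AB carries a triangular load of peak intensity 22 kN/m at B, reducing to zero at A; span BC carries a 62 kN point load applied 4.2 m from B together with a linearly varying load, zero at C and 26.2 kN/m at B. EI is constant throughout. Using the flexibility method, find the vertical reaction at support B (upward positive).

Take M_B as the redundant. Released structure: two simple spans AB and BC with a hinge at B.
Rotations at B on the released spans (each span's end-slope, ×1/EI):
  span AB: triangular load, peak 22: w₀L³/(45EI) = 250.3/EI
  span BC: point load 62 at a = 4.2: Pab(L + b)/(6LEI) = 170.1/EI
  span BC: triangular load, peak 26.2: w₀L³/(45EI) = 199.7/EI
  relative rotation θ_0 = (250.3 + 369.8)/EI = 620.1/EI
A unit hogging moment at B produces rotation L₁/(3EI) + L₂/(3EI) = 5/EI.
Slope continuity at B: θ_0 = M_B·5/EI, so M_B = 620.1/5 = 124 kN·m (hogging).
Span AB, ΣM about A with M_B applied at B: R_B^{AB}·8 = 469.3 + 124, so R_B^{AB} = 74.17 kN and R_A = 88 − 74.17 = 13.83 kN.
Span BC, ΣM about C: R_B^{BC}·7 = 601.5 + 124, so R_B^{BC} = 103.7 kN and R_C = 153.7 − 103.7 = 50.05 kN.
R_B = 74.17 + 103.7 = 177.8 kN.

R_B = 177.8 kN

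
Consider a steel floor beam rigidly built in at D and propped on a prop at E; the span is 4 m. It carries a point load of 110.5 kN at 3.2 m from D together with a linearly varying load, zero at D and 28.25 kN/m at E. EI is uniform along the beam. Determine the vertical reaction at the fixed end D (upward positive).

R_D = 58.13 kN

Remove the prop at E; the released (primary) structure is a cantilever built in at D.
Downward deflection at the released point E due to the loads:
  point load 110.5 at a = 3.2: Pa²(3L − a)/(6EI) = 1660/EI
  triangular load, peak 28.25 at the free end: 11w₀L⁴/(120EI) = 662.9/EI
  δ_0 = 2322/EI
Tip deflection under a unit load at E: L³/(3EI) = 21.33/EI.
The prop prevents deflection at E: R_E = δ_0/δ_{EE} = 2322/21.33 = 108.9 kN.
Vertical equilibrium: R_D = ΣP − R_E = 167 − 108.9 = 58.13 kN.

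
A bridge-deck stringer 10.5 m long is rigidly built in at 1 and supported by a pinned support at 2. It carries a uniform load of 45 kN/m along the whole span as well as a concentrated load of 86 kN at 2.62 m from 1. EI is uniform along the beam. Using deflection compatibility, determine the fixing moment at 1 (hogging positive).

Remove the prop at 2; the released (primary) structure is a cantilever built in at 1.
Deflection at 2 on the released cantilever, summing each load's contribution:
  UDL 45: wL⁴/(8EI) = 68372/EI
  point load 86 at a = 2.62: Pa²(3L − a)/(6EI) = 2841/EI
  δ_0 = 71214/EI
Flexibility coefficient — unit upward force at 2: δ_{22} = L³/(3EI) = 385.9/EI.
Compatibility at 2: δ_0 − R_2·δ_{22} = 0, so R_2 = 71214/385.9 = 184.6 kN.
Moment equilibrium about 1: M_1 = Σ(load moments about 1) − R_2·L = 2706 − 184.6×10.5 = 768.2 kN·m.

M_1 = 768.2 kN·m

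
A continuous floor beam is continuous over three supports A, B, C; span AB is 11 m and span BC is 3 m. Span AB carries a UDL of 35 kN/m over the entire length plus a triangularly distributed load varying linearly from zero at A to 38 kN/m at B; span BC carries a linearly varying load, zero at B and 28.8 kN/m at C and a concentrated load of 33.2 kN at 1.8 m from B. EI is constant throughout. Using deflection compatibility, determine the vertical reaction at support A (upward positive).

R_A = 201.8 kN

Release continuity at B by inserting a hinge; the redundant is the internal moment M_B. The primary structure is two simply-supported spans AB and BC.
Rotations at B on the released spans (each span's end-slope, ×1/EI):
  span AB: UDL 35: wL³/(24EI) = 1941/EI
  span AB: triangular load, peak 38: w₀L³/(45EI) = 1124/EI
  span BC: triangular load, peak 28.8: 7w₀L³/(360EI) = 15.12/EI
  span BC: point load 33.2 at a = 1.8: Pab(L + b)/(6LEI) = 16.73/EI
  relative rotation θ_0 = (3065 + 31.85)/EI = 3097/EI
A unit hogging moment at B produces rotation L₁/(3EI) + L₂/(3EI) = 4.667/EI.
Slope continuity at B: θ_0 = M_B·4.667/EI, so M_B = 3097/4.667 = 663.6 kN·m (hogging).
Span AB, ΣM about A with M_B applied at B: R_B^{AB}·11 = 3650 + 663.6, so R_B^{AB} = 392.2 kN and R_A = 594 − 392.2 = 201.8 kN.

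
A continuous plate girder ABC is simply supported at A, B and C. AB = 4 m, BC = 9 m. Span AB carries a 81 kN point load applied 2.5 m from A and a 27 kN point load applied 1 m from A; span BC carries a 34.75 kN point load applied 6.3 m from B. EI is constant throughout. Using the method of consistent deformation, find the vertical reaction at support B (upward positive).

Take M_B as the redundant. Released structure: two simple spans AB and BC with a hinge at B.
End slopes at the hinge B, treating each span as simply supported:
  span AB: point load 81 at a = 2.5: Pab(L + a)/(6LEI) = 82.27/EI
  span AB: point load 27 at a = 1: Pab(L + a)/(6LEI) = 16.88/EI
  span BC: point load 34.75 at a = 6.3: Pab(L + b)/(6LEI) = 128.1/EI
  relative rotation θ_0 = (99.14 + 128.1)/EI = 227.2/EI
A unit hogging moment at B produces rotation L₁/(3EI) + L₂/(3EI) = 4.333/EI.
Compatibility: M_B·(L₁+L₂)/(3EI) = θ_0, giving M_B = 52.43 kN·m (hogging).
Span AB, ΣM about A with M_B applied at B: R_B^{AB}·4 = 229.5 + 52.43, so R_B^{AB} = 70.48 kN and R_A = 108 − 70.48 = 37.52 kN.
Span BC, ΣM about C: R_B^{BC}·9 = 93.83 + 52.43, so R_B^{BC} = 16.25 kN and R_C = 34.75 − 16.25 = 18.5 kN.
R_B = 70.48 + 16.25 = 86.73 kN.

R_B = 86.73 kN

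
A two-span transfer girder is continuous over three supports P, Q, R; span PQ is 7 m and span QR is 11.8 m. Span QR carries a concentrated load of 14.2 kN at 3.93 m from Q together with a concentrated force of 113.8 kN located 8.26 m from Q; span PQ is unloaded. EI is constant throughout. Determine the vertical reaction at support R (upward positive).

Insert a hinge at Q; M_Q is the redundant, and each span becomes simply supported.
Discontinuity in slope at Q on the released structure — sum the simple-span end rotations:
  span QR: point load 14.2 at a = 3.93: Pab(L + b)/(6LEI) = 122/EI
  span QR: point load 113.8 at a = 8.26: Pab(L + b)/(6LEI) = 721/EI
  relative rotation θ_0 = (0 + 843)/EI = 843/EI
A unit hogging moment at Q produces rotation L₁/(3EI) + L₂/(3EI) = 6.267/EI.
Slope continuity at Q: θ_0 = M_Q·6.267/EI, so M_Q = 843/6.267 = 134.5 kN·m (hogging).
Span QR, ΣM about R: R_Q^{QR}·11.8 = 514.6 + 134.5, so R_Q^{QR} = 55.01 kN and R_R = 128 − 55.01 = 72.99 kN.

R_R = 72.99 kN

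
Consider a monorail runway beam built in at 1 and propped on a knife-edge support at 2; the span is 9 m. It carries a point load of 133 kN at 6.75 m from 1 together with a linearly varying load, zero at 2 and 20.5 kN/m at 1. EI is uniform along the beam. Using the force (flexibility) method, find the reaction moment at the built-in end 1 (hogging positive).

M_1 = 251 kN·m

Choose R_2 as the redundant. The primary structure is the cantilever fixed at 1.
Downward deflection at the released point 2 due to the loads:
  point load 133 at a = 6.75: Pa²(3L − a)/(6EI) = 20452/EI
  triangular load, peak 20.5 at the fixed end: w₀L⁴/(30EI) = 4483/EI
  δ_0 = 24935/EI
Flexibility coefficient — unit upward force at 2: δ_{22} = L³/(3EI) = 243/EI.
The prop prevents deflection at 2: R_2 = δ_0/δ_{22} = 24935/243 = 102.6 kN.
Moment equilibrium about 1: M_1 = Σ(load moments about 1) − R_2·L = 1174 − 102.6×9 = 251 kN·m.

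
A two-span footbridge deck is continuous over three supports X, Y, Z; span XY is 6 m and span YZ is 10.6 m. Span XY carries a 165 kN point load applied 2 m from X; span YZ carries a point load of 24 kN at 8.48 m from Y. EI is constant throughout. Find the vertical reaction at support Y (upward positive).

Release continuity at Y by inserting a hinge; the redundant is the internal moment M_Y. The primary structure is two simply-supported spans XY and YZ.
Discontinuity in slope at Y on the released structure — sum the simple-span end rotations:
  span XY: point load 165 at a = 2: Pab(L + a)/(6LEI) = 293.3/EI
  span YZ: point load 24 at a = 8.48: Pab(L + b)/(6LEI) = 86.29/EI
  relative rotation θ_0 = (293.3 + 86.29)/EI = 379.6/EI
A unit hogging moment at Y produces rotation L₁/(3EI) + L₂/(3EI) = 5.533/EI.
Compatibility: M_Y·(L₁+L₂)/(3EI) = θ_0, giving M_Y = 68.61 kN·m (hogging).
Span XY, ΣM about X with M_Y applied at Y: R_Y^{XY}·6 = 330 + 68.61, so R_Y^{XY} = 66.43 kN and R_X = 165 − 66.43 = 98.57 kN.
Span YZ, ΣM about Z: R_Y^{YZ}·10.6 = 50.88 + 68.61, so R_Y^{YZ} = 11.27 kN and R_Z = 24 − 11.27 = 12.73 kN.
R_Y = 66.43 + 11.27 = 77.71 kN.

R_Y = 77.71 kN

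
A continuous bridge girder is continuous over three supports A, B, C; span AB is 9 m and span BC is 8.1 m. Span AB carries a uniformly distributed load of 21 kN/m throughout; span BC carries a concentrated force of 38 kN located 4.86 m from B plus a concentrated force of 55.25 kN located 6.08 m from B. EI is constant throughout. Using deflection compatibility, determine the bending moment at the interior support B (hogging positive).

M_B = 161.2 kN·m

Release continuity at B by inserting a hinge; the redundant is the internal moment M_B. The primary structure is two simply-supported spans AB and BC.
Rotations at B on the released spans (each span's end-slope, ×1/EI):
  span AB: UDL 21: wL³/(24EI) = 637.9/EI
  span BC: point load 38 at a = 4.86: Pab(L + b)/(6LEI) = 139.6/EI
  span BC: point load 55.25 at a = 6.08: Pab(L + b)/(6LEI) = 141.3/EI
  relative rotation θ_0 = (637.9 + 280.9)/EI = 918.8/EI
A unit hogging moment at B produces rotation L₁/(3EI) + L₂/(3EI) = 5.7/EI.
Slope continuity at B: θ_0 = M_B·5.7/EI, so M_B = 918.8/5.7 = 161.2 kN·m (hogging).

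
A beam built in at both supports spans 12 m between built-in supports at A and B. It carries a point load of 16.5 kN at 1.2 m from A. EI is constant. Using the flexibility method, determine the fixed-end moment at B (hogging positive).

Take the two fixed-end moments M_A, M_B as redundants; the released structure is the simple span AB.
On the primary (simply-supported) span, the end slopes from the loading are:
  at A: point load 16.5 at a = 1.2: Pab(L + b)/(6LEI) = 67.72/EI
  at B: point load 16.5 at a = 1.2: Pab(L + a)/(6LEI) = 39.2/EI
  θ_A0 = 67.72/EI,  θ_B0 = 39.2/EI
Flexibility coefficients: a unit moment at one end gives L/(3EI) there and L/(6EI) at the far end, so f₁₁ = f₂₂ = 4/EI and f₁₂ = f₂₁ = 2/EI.
Compatibility — zero rotation at each built-in end:
  4 M_A + 2 M_B = 67.72
  2 M_A + 4 M_B = 39.2
Solving the pair gives M_A = 16.04 kN·m and M_B = 1.782 kN·m (hogging).

M_B = 1.782 kN·m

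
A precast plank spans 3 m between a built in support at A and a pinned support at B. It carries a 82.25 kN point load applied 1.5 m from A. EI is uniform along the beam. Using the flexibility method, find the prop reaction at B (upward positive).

Remove the prop at B; the released (primary) structure is a cantilever built in at A.
Deflection at B on the released cantilever, summing each load's contribution:
  point load 82.25 at a = 1.5: Pa²(3L − a)/(6EI) = 231.3/EI
Tip deflection under a unit load at B: L³/(3EI) = 9/EI.
Compatibility at B: δ_0 − R_B·δ_{BB} = 0, so R_B = 231.3/9 = 25.7 kN.

R_B = 25.7 kN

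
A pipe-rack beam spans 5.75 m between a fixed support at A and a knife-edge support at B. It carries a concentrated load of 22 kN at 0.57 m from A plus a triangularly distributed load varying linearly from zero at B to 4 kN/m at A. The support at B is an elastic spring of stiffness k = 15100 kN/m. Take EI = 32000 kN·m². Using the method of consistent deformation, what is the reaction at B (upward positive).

Remove the prop at B; the released (primary) structure is a cantilever built in at A.
Deflection at B on the released cantilever, summing each load's contribution:
  point load 22 at a = 0.57: Pa²(3L − a)/(6EI) = 19.87/EI
  triangular load, peak 4 at the fixed end: w₀L⁴/(30EI) = 145.8/EI
  δ_0 = 165.6/EI
Flexibility coefficient — unit upward force at B: δ_{BB} = L³/(3EI) = 63.37/EI.
With EI = 32000 kN·m²: δ_0 = 0.005176 m and δ_{BB} = 0.00198 m/kN.
Compatibility — the spring shortens by R_B/k under the reaction it provides: δ_0 − R_B·δ_{BB} = R_B/k. With 1/k = 0.000066 m/kN, R_B = δ_0 / (δ_{BB} + 1/k) = 0.005176 / (0.00198 + 0.000066) = 2.529 kN.

R_B = 2.529 kN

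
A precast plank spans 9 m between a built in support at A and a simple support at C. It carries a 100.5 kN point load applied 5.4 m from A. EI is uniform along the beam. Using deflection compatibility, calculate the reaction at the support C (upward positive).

Take the reaction at C as the redundant and release it; the primary structure is a cantilever fixed at A.
Primary-structure tip deflection at C by superposition:
  point load 100.5 at a = 5.4: Pa²(3L − a)/(6EI) = 10550/EI
Flexibility coefficient — unit upward force at C: δ_{CC} = L³/(3EI) = 243/EI.
Compatibility at C: δ_0 − R_C·δ_{CC} = 0, so R_C = 10550/243 = 43.42 kN.

R_C = 43.42 kN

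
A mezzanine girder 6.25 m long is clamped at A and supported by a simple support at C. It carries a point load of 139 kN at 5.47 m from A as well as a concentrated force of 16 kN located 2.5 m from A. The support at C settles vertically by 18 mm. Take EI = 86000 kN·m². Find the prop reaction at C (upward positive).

R_C = 97.42 kN

Release the roller at C. Primary structure: cantilever fixed at A.
Free-end deflection of the primary structure under the applied loading (downward +):
  point load 139 at a = 5.47: Pa²(3L − a)/(6EI) = 9205/EI
  point load 16 at a = 2.5: Pa²(3L − a)/(6EI) = 270.8/EI
  δ_0 = 9476/EI
Flexibility coefficient — unit upward force at C: δ_{CC} = L³/(3EI) = 81.38/EI.
With EI = 86000 kN·m²: δ_0 = 0.11019 m and δ_{CC} = 0.000946 m/kN.
Compatibility — the beam at C must follow the support down by 0.018 m: δ_0 − R_C·δ_{CC} = 0.018, so R_C = (0.11019 − 0.018)/0.000946 = 97.42 kN.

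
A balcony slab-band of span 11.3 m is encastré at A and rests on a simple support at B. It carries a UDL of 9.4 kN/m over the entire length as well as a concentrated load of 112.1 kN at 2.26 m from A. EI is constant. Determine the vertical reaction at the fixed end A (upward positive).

R_A = 172.2 kN

Take the reaction at B as the redundant and release it; the primary structure is a cantilever fixed at A.
Primary-structure tip deflection at B by superposition:
  UDL 9.4: wL⁴/(8EI) = 19158/EI
  point load 112.1 at a = 2.26: Pa²(3L − a)/(6EI) = 3019/EI
  δ_0 = 22177/EI
Tip deflection under a unit load at B: L³/(3EI) = 481/EI.
Compatibility at B: δ_0 − R_B·δ_{BB} = 0, so R_B = 22177/481 = 46.11 kN.
Vertical equilibrium: R_A = ΣP − R_B = 218.3 − 46.11 = 172.2 kN.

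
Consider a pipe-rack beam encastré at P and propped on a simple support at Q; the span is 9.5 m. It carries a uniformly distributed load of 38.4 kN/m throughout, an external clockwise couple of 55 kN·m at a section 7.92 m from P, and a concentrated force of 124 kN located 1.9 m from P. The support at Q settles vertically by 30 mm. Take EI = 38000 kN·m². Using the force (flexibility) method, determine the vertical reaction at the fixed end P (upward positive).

Remove the prop at Q; the released (primary) structure is a cantilever built in at P.
Primary-structure tip deflection at Q by superposition:
  UDL 38.4: wL⁴/(8EI) = 39096/EI
  clockwise couple 55 at a = 7.92: M₀a(2L − a)/(2EI) = 2413/EI
  point load 124 at a = 1.9: Pa²(3L − a)/(6EI) = 1985/EI
  δ_0 = 43494/EI
Tip deflection under a unit load at Q: L³/(3EI) = 285.8/EI.
With EI = 38000 kN·m²: δ_0 = 1.1446 m and δ_{QQ} = 0.007521 m/kN.
Compatibility — the beam at Q must follow the support down by 0.03 m: δ_0 − R_Q·δ_{QQ} = 0.03, so R_Q = (1.1446 − 0.03)/0.007521 = 148.2 kN.
Vertical equilibrium: R_P = ΣP − R_Q = 488.8 − 148.2 = 340.6 kN.

R_P = 340.6 kN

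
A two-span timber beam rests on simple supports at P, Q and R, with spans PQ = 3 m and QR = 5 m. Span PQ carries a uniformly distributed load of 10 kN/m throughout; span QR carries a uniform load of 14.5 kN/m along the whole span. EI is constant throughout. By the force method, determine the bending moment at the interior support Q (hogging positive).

Insert a hinge at Q; M_Q is the redundant, and each span becomes simply supported.
Rotations at Q on the released spans (each span's end-slope, ×1/EI):
  span PQ: UDL 10: wL³/(24EI) = 11.25/EI
  span QR: UDL 14.5: wL³/(24EI) = 75.52/EI
  relative rotation θ_0 = (11.25 + 75.52)/EI = 86.77/EI
A unit hogging moment at Q produces rotation L₁/(3EI) + L₂/(3EI) = 2.667/EI.
Slope continuity at Q: θ_0 = M_Q·2.667/EI, so M_Q = 86.77/2.667 = 32.54 kN·m (hogging).

M_Q = 32.54 kN·m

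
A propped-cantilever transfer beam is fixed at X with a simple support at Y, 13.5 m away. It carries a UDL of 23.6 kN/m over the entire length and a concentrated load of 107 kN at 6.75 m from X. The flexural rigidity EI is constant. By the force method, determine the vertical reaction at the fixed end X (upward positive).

Choose R_Y as the redundant. The primary structure is the cantilever fixed at X.
Downward deflection at the released point Y due to the loads:
  UDL 23.6: wL⁴/(8EI) = 97984/EI
  point load 107 at a = 6.75: Pa²(3L − a)/(6EI) = 27423/EI
  δ_0 = 125407/EI
Tip deflection under a unit load at Y: L³/(3EI) = 820.1/EI.
Compatibility at Y: δ_0 − R_Y·δ_{YY} = 0, so R_Y = 125407/820.1 = 152.9 kN.
Vertical equilibrium: R_X = ΣP − R_Y = 425.6 − 152.9 = 272.7 kN.

R_X = 272.7 kN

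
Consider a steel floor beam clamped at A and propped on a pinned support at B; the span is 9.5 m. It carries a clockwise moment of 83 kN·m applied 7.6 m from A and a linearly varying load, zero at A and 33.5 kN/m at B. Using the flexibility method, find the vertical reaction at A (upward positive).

R_A = 59.03 kN

Release the roller at B. Primary structure: cantilever fixed at A.
Primary-structure tip deflection at B by superposition:
  clockwise couple 83 at a = 7.6: M₀a(2L − a)/(2EI) = 3596/EI
  triangular load, peak 33.5 at the free end: 11w₀L⁴/(120EI) = 25012/EI
  δ_0 = 28608/EI
Tip deflection under a unit load at B: L³/(3EI) = 285.8/EI.
The prop prevents deflection at B: R_B = δ_0/δ_{BB} = 28608/285.8 = 100.1 kN.
Vertical equilibrium: R_A = ΣP − R_B = 159.1 − 100.1 = 59.03 kN.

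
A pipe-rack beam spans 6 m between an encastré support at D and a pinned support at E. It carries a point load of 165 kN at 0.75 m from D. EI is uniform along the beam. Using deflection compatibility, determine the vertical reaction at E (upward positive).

R_E = 3.706 kN

Take the reaction at E as the redundant and release it; the primary structure is a cantilever fixed at D.
Downward deflection at the released point E due to the loads:
  point load 165 at a = 0.75: Pa²(3L − a)/(6EI) = 266.8/EI
Tip deflection under a unit load at E: L³/(3EI) = 72/EI.
The prop prevents deflection at E: R_E = δ_0/δ_{EE} = 266.8/72 = 3.706 kN.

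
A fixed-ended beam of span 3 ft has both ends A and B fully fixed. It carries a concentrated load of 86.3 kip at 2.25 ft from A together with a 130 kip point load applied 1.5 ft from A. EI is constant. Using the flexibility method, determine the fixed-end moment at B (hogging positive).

Take the two fixed-end moments M_A, M_B as redundants; the released structure is the simple span AB.
Simple-span end rotations at A and B under the given loads:
  at A: point load 86.3 at a = 2.25: Pab(L + b)/(6LEI) = 30.34/EI
  at B: point load 86.3 at a = 2.25: Pab(L + a)/(6LEI) = 42.48/EI
  at A: point load 130 at a = 1.5: Pab(L + b)/(6LEI) = 73.12/EI
  at B: point load 130 at a = 1.5: Pab(L + a)/(6LEI) = 73.12/EI
  θ_A0 = 103.5/EI,  θ_B0 = 115.6/EI
Flexibility coefficients: a unit moment at one end gives L/(3EI) there and L/(6EI) at the far end, so f₁₁ = f₂₂ = 1/EI and f₁₂ = f₂₁ = 0.5/EI.
Compatibility — zero rotation at each built-in end:
  1 M_A + 0.5 M_B = 103.5
  0.5 M_A + 1 M_B = 115.6
Solving the pair gives M_A = 60.89 kip·ft and M_B = 85.16 kip·ft (hogging).

M_B = 85.16 kip·ft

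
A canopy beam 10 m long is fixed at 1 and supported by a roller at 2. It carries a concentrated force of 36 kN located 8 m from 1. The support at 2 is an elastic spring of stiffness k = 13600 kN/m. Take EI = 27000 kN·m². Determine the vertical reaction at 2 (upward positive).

R_2 = 25.19 kN

Take the reaction at 2 as the redundant and release it; the primary structure is a cantilever fixed at 1.
Primary-structure tip deflection at 2 by superposition:
  point load 36 at a = 8: Pa²(3L − a)/(6EI) = 8448/EI
Flexibility coefficient — unit upward force at 2: δ_{22} = L³/(3EI) = 333.3/EI.
With EI = 27000 kN·m²: δ_0 = 0.31289 m and δ_{22} = 0.012346 m/kN.
Compatibility — the spring shortens by R_2/k under the reaction it provides: δ_0 − R_2·δ_{22} = R_2/k. With 1/k = 0.000074 m/kN, R_2 = δ_0 / (δ_{22} + 1/k) = 0.31289 / (0.012346 + 0.000074) = 25.19 kN.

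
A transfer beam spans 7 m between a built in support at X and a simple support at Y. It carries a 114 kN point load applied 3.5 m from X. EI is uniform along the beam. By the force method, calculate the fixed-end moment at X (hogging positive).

Remove the prop at Y; the released (primary) structure is a cantilever built in at X.
Deflection at Y on the released cantilever, summing each load's contribution:
  point load 114 at a = 3.5: Pa²(3L − a)/(6EI) = 4073/EI
Tip deflection under a unit load at Y: L³/(3EI) = 114.3/EI.
The prop prevents deflection at Y: R_Y = δ_0/δ_{YY} = 4073/114.3 = 35.62 kN.
Moment equilibrium about X: M_X = Σ(load moments about X) − R_Y·L = 399 − 35.62×7 = 149.6 kN·m.

M_X = 149.6 kN·m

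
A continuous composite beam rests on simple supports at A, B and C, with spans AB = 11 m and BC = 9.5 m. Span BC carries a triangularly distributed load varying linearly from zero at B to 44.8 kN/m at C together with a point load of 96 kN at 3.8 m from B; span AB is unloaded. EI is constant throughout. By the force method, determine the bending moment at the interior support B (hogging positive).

M_B = 190.4 kN·m

Release continuity at B by inserting a hinge; the redundant is the internal moment M_B. The primary structure is two simply-supported spans AB and BC.
Discontinuity in slope at B on the released structure — sum the simple-span end rotations:
  span BC: triangular load, peak 44.8: 7w₀L³/(360EI) = 746.9/EI
  span BC: point load 96 at a = 3.8: Pab(L + b)/(6LEI) = 554.5/EI
  relative rotation θ_0 = (0 + 1301)/EI = 1301/EI
A unit hogging moment at B produces rotation L₁/(3EI) + L₂/(3EI) = 6.833/EI.
Slope continuity at B: θ_0 = M_B·6.833/EI, so M_B = 1301/6.833 = 190.4 kN·m (hogging).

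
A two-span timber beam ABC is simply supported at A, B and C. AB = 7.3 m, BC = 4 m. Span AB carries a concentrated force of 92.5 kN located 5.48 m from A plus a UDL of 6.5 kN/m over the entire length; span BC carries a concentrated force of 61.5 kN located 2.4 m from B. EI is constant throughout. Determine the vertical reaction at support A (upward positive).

R_A = 31.16 kN

Insert a hinge at B; M_B is the redundant, and each span becomes simply supported.
Discontinuity in slope at B on the released structure — sum the simple-span end rotations:
  span AB: point load 92.5 at a = 5.48: Pab(L + a)/(6LEI) = 269.2/EI
  span AB: UDL 6.5: wL³/(24EI) = 105.4/EI
  span BC: point load 61.5 at a = 2.4: Pab(L + b)/(6LEI) = 55.1/EI
  relative rotation θ_0 = (374.5 + 55.1)/EI = 429.6/EI
A unit hogging moment at B produces rotation L₁/(3EI) + L₂/(3EI) = 3.767/EI.
Compatibility: M_B·(L₁+L₂)/(3EI) = θ_0, giving M_B = 114.1 kN·m (hogging).
Span AB, ΣM about A with M_B applied at B: R_B^{AB}·7.3 = 680.1 + 114.1, so R_B^{AB} = 108.8 kN and R_A = 139.9 − 108.8 = 31.16 kN.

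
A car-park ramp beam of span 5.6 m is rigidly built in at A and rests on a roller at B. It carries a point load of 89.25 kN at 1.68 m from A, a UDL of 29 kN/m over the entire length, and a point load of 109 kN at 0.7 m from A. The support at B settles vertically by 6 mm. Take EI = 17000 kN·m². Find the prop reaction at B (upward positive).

Remove the prop at B; the released (primary) structure is a cantilever built in at A.
Free-end deflection of the primary structure under the applied loading (downward +):
  point load 89.25 at a = 1.68: Pa²(3L − a)/(6EI) = 634.8/EI
  UDL 29: wL⁴/(8EI) = 3565/EI
  point load 109 at a = 0.7: Pa²(3L − a)/(6EI) = 143.3/EI
  δ_0 = 4343/EI
Tip deflection under a unit load at B: L³/(3EI) = 58.54/EI.
With EI = 17000 kN·m²: δ_0 = 0.25548 m and δ_{BB} = 0.003443 m/kN.
Compatibility — the beam at B must follow the support down by 0.006 m: δ_0 − R_B·δ_{BB} = 0.006, so R_B = (0.25548 − 0.006)/0.003443 = 72.45 kN.

R_B = 72.45 kN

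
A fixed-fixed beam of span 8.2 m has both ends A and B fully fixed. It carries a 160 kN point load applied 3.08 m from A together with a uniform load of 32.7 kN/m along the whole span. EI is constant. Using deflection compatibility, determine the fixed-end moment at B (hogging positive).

M_B = 298.8 kN·m

Release both end moments; the primary structure is a simply-supported span AB with redundants M_A and M_B.
On the primary (simply-supported) span, the end slopes from the loading are:
  at A: point load 160 at a = 3.08: Pab(L + b)/(6LEI) = 683.1/EI
  at B: point load 160 at a = 3.08: Pab(L + a)/(6LEI) = 578.5/EI
  at A: UDL 32.7: wL³/(24EI) = 751.2/EI
  at B: UDL 32.7: wL³/(24EI) = 751.2/EI
  θ_A0 = 1434/EI,  θ_B0 = 1330/EI
Flexibility coefficients: a unit moment at one end gives L/(3EI) there and L/(6EI) at the far end, so f₁₁ = f₂₂ = 2.733/EI and f₁₂ = f₂₁ = 1.367/EI.
Compatibility — zero rotation at each built-in end:
  2.733 M_A + 1.367 M_B = 1434
  1.367 M_A + 2.733 M_B = 1330
Solving the pair gives M_A = 375.4 kN·m and M_B = 298.8 kN·m (hogging).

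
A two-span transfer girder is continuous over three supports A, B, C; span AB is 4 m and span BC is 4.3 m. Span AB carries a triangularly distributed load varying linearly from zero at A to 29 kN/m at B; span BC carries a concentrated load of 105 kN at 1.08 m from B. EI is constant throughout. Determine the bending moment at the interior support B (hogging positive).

Release continuity at B by inserting a hinge; the redundant is the internal moment M_B. The primary structure is two simply-supported spans AB and BC.
Discontinuity in slope at B on the released structure — sum the simple-span end rotations:
  span AB: triangular load, peak 29: w₀L³/(45EI) = 41.24/EI
  span BC: point load 105 at a = 1.08: Pab(L + b)/(6LEI) = 106.4/EI
  relative rotation θ_0 = (41.24 + 106.4)/EI = 147.7/EI
A unit hogging moment at B produces rotation L₁/(3EI) + L₂/(3EI) = 2.767/EI.
Slope continuity at B: θ_0 = M_B·2.767/EI, so M_B = 147.7/2.767 = 53.38 kN·m (hogging).

M_B = 53.38 kN·m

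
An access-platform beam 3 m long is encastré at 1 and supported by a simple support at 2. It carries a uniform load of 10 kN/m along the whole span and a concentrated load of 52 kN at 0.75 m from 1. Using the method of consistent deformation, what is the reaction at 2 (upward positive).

R_2 = 15.72 kN

Take the reaction at 2 as the redundant and release it; the primary structure is a cantilever fixed at 1.
Primary-structure tip deflection at 2 by superposition:
  UDL 10: wL⁴/(8EI) = 101.2/EI
  point load 52 at a = 0.75: Pa²(3L − a)/(6EI) = 40.22/EI
  δ_0 = 141.5/EI
Flexibility coefficient — unit upward force at 2: δ_{22} = L³/(3EI) = 9/EI.
Compatibility at 2: δ_0 − R_2·δ_{22} = 0, so R_2 = 141.5/9 = 15.72 kN.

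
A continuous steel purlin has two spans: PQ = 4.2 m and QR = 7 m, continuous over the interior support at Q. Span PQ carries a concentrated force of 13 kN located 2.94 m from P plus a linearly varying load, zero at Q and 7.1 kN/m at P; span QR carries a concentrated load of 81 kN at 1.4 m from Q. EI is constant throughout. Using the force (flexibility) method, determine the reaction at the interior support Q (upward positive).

R_Q = 100.7 kN

Take M_Q as the redundant. Released structure: two simple spans PQ and QR with a hinge at Q.
Discontinuity in slope at Q on the released structure — sum the simple-span end rotations:
  span PQ: point load 13 at a = 2.94: Pab(L + a)/(6LEI) = 13.64/EI
  span PQ: triangular load, peak 7.1: 7w₀L³/(360EI) = 10.23/EI
  span QR: point load 81 at a = 1.4: Pab(L + b)/(6LEI) = 190.5/EI
  relative rotation θ_0 = (23.87 + 190.5)/EI = 214.4/EI
A unit hogging moment at Q produces rotation L₁/(3EI) + L₂/(3EI) = 3.733/EI.
Compatibility: M_Q·(L₁+L₂)/(3EI) = θ_0, giving M_Q = 57.42 kN·m (hogging).
Span PQ, ΣM about P with M_Q applied at Q: R_Q^{PQ}·4.2 = 59.09 + 57.42, so R_Q^{PQ} = 27.74 kN and R_P = 27.91 − 27.74 = 0.1675 kN.
Span QR, ΣM about R: R_Q^{QR}·7 = 453.6 + 57.42, so R_Q^{QR} = 73 kN and R_R = 81 − 73 = 7.997 kN.
R_Q = 27.74 + 73 = 100.7 kN.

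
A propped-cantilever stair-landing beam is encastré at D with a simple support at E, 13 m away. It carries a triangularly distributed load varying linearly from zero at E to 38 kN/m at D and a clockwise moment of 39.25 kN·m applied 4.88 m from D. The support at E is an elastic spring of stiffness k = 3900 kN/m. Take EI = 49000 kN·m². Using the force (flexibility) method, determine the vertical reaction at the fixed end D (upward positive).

R_D = 195.7 kN

Remove the prop at E; the released (primary) structure is a cantilever built in at D.
Deflection at E on the released cantilever, summing each load's contribution:
  triangular load, peak 38 at the fixed end: w₀L⁴/(30EI) = 36177/EI
  clockwise couple 39.25 at a = 4.88: M₀a(2L − a)/(2EI) = 2023/EI
  δ_0 = 38200/EI
Tip deflection under a unit load at E: L³/(3EI) = 732.3/EI.
With EI = 49000 kN·m²: δ_0 = 0.77959 m and δ_{EE} = 0.014946 m/kN.
Compatibility — the spring shortens by R_E/k under the reaction it provides: δ_0 − R_E·δ_{EE} = R_E/k. With 1/k = 0.000256 m/kN, R_E = δ_0 / (δ_{EE} + 1/k) = 0.77959 / (0.014946 + 0.000256) = 51.28 kN.
Vertical equilibrium: R_D = ΣP − R_E = 247 − 51.28 = 195.7 kN.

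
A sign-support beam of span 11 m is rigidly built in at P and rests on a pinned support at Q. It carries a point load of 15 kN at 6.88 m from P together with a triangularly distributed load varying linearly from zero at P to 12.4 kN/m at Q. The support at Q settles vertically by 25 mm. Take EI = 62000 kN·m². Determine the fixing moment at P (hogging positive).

M_P = 152.5 kN·m

Release the roller at Q. Primary structure: cantilever fixed at P.
Primary-structure tip deflection at Q by superposition:
  point load 15 at a = 6.88: Pa²(3L − a)/(6EI) = 3091/EI
  triangular load, peak 12.4 at the free end: 11w₀L⁴/(120EI) = 16642/EI
  δ_0 = 19733/EI
Tip deflection under a unit load at Q: L³/(3EI) = 443.7/EI.
With EI = 62000 kN·m²: δ_0 = 0.31827 m and δ_{QQ} = 0.007156 m/kN.
Compatibility — the beam at Q must follow the support down by 0.025 m: δ_0 − R_Q·δ_{QQ} = 0.025, so R_Q = (0.31827 − 0.025)/0.007156 = 40.98 kN.
Moment equilibrium about P: M_P = Σ(load moments about P) − R_Q·L = 603.3 − 40.98×11 = 152.5 kN·m.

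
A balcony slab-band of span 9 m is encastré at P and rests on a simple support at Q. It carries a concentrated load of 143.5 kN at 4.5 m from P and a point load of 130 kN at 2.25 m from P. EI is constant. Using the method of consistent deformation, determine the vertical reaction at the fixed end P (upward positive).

Take the reaction at Q as the redundant and release it; the primary structure is a cantilever fixed at P.
Downward deflection at the released point Q due to the loads:
  point load 143.5 at a = 4.5: Pa²(3L − a)/(6EI) = 10897/EI
  point load 130 at a = 2.25: Pa²(3L − a)/(6EI) = 2715/EI
  δ_0 = 13612/EI
Flexibility coefficient — unit upward force at Q: δ_{QQ} = L³/(3EI) = 243/EI.
Compatibility at Q: δ_0 − R_Q·δ_{QQ} = 0, so R_Q = 13612/243 = 56.02 kN.
Vertical equilibrium: R_P = ΣP − R_Q = 273.5 − 56.02 = 217.5 kN.

R_P = 217.5 kN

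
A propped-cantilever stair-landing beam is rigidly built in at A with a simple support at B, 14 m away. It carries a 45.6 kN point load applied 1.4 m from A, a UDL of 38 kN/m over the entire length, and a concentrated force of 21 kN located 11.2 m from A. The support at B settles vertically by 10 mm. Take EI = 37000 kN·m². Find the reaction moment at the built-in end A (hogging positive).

Choose R_B as the redundant. The primary structure is the cantilever fixed at A.
Primary-structure tip deflection at B by superposition:
  point load 45.6 at a = 1.4: Pa²(3L − a)/(6EI) = 604.8/EI
  UDL 38: wL⁴/(8EI) = 182476/EI
  point load 21 at a = 11.2: Pa²(3L − a)/(6EI) = 13522/EI
  δ_0 = 196603/EI
Tip deflection under a unit load at B: L³/(3EI) = 914.7/EI.
With EI = 37000 kN·m²: δ_0 = 5.3136 m and δ_{BB} = 0.024721 m/kN.
Compatibility — the beam at B must follow the support down by 0.01 m: δ_0 − R_B·δ_{BB} = 0.01, so R_B = (5.3136 − 0.01)/0.024721 = 214.5 kN.
Moment equilibrium about A: M_A = Σ(load moments about A) − R_B·L = 4023 − 214.5×14 = 1019 kN·m.

M_A = 1019 kN·m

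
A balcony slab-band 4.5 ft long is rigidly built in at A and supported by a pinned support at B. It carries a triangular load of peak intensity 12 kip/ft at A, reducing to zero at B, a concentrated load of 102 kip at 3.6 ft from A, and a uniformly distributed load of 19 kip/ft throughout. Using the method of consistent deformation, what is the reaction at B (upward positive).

Remove the prop at B; the released (primary) structure is a cantilever built in at A.
Free-end deflection of the primary structure under the applied loading (downward +):
  triangular load, peak 12 at the fixed end: w₀L⁴/(30EI) = 164/EI
  point load 102 at a = 3.6: Pa²(3L − a)/(6EI) = 2181/EI
  UDL 19: wL⁴/(8EI) = 973.9/EI
  δ_0 = 3319/EI
Flexibility coefficient — unit upward force at B: δ_{BB} = L³/(3EI) = 30.38/EI.
The prop prevents deflection at B: R_B = δ_0/δ_{BB} = 3319/30.38 = 109.3 kip.

R_B = 109.3 kip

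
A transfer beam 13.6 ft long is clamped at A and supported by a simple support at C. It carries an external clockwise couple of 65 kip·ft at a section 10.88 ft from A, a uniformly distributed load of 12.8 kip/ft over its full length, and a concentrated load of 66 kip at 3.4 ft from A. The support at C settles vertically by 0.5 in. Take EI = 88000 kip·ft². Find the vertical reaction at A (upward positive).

R_A = 166.6 kip

Choose R_C as the redundant. The primary structure is the cantilever fixed at A.
Downward deflection at the released point C due to the loads:
  clockwise couple 65 at a = 10.88: M₀a(2L − a)/(2EI) = 5771/EI
  UDL 12.8: wL⁴/(8EI) = 54736/EI
  point load 66 at a = 3.4: Pa²(3L − a)/(6EI) = 4756/EI
  δ_0 = 65263/EI
Flexibility coefficient — unit upward force at C: δ_{CC} = L³/(3EI) = 838.5/EI.
With EI = 88000 kip·ft²: δ_0 = 0.74162 ft and δ_{CC} = 0.009528 ft/kip.
Compatibility — the beam at C must follow the support down by 0.04167 ft: δ_0 − R_C·δ_{CC} = 0.04167, so R_C = (0.74162 − 0.04167)/0.009528 = 73.46 kip.
Vertical equilibrium: R_A = ΣP − R_C = 240.1 − 73.46 = 166.6 kip.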